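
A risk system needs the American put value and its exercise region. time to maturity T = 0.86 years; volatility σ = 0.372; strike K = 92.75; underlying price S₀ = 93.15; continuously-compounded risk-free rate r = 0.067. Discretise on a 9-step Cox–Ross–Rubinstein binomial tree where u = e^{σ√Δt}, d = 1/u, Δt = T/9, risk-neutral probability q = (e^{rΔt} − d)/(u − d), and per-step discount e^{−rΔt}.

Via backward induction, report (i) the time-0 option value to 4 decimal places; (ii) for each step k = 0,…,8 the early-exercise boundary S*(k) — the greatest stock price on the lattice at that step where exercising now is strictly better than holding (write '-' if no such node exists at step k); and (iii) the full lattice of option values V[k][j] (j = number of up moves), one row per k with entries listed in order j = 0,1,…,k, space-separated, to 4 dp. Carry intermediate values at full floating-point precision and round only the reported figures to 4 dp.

Δt=0.09556, u=1.12187, d=0.89137, q=0.49915, disc=e^(-rΔt)=0.99362
k=9 terminal: V=max(K-S,0) → 59.6585 51.1017 40.3322 26.7779 9.7187 0.0000 0.0000 0.0000 0.0000 0.0000
k=8: j=0 S=37.1242 intr=55.6258 cont=55.0339 V=55.6258[EX]; j=1 S=46.7238 intr=46.0262 cont=45.4343 V=46.0262[EX]; j=2 S=58.8057 intr=33.9443 cont=33.3523 V=33.9443[EX]; j=3 S=74.0119 intr=18.7381 cont=18.1462 V=18.7381[EX]; j=4 S=93.1500 intr=0.0000 cont=4.8365 V=4.8365[hold]; j=5 S=117.2369 intr=0.0000 cont=0.0000 V=0.0000[hold]; j=6 S=147.5523 intr=0.0000 cont=0.0000 V=0.0000[hold]; j=7 S=185.7067 intr=0.0000 cont=0.0000 V=0.0000[hold]; j=8 S=233.7271 intr=0.0000 cont=0.0000 V=0.0000[hold]  S*(8)=74.0119
k=7: j=0 S=41.6483 intr=51.1017 cont=50.5098 V=51.1017[EX]; j=1 S=52.4178 intr=40.3322 cont=39.7403 V=40.3322[EX]; j=2 S=65.9721 intr=26.7779 cont=26.1860 V=26.7779[EX]; j=3 S=83.0313 intr=9.7187 cont=11.7239 V=11.7239[hold]; j=4 S=104.5018 intr=0.0000 cont=2.4069 V=2.4069[hold]; j=5 S=131.5240 intr=0.0000 cont=0.0000 V=0.0000[hold]; j=6 S=165.5338 intr=0.0000 cont=0.0000 V=0.0000[hold]; j=7 S=208.3379 intr=0.0000 cont=0.0000 V=0.0000[hold]  S*(7)=65.9721
k=6: j=0 S=46.7238 intr=46.0262 cont=45.4343 V=46.0262[EX]; j=1 S=58.8057 intr=33.9443 cont=33.3523 V=33.9443[EX]; j=2 S=74.0119 intr=18.7381 cont=19.1407 V=19.1407[hold]; j=3 S=93.1500 intr=0.0000 cont=7.0282 V=7.0282[hold]; j=4 S=117.2369 intr=0.0000 cont=1.1978 V=1.1978[hold]; j=5 S=147.5523 intr=0.0000 cont=0.0000 V=0.0000[hold]; j=6 S=185.7067 intr=0.0000 cont=0.0000 V=0.0000[hold]  S*(6)=58.8057
k=5: j=0 S=52.4178 intr=40.3322 cont=39.7403 V=40.3322[EX]; j=1 S=65.9721 intr=26.7779 cont=26.3856 V=26.7779[EX]; j=2 S=83.0313 intr=9.7187 cont=13.0112 V=13.0112[hold]; j=3 S=104.5018 intr=0.0000 cont=4.0917 V=4.0917[hold]; j=4 S=131.5240 intr=0.0000 cont=0.5961 V=0.5961[hold]; j=5 S=165.5338 intr=0.0000 cont=0.0000 V=0.0000[hold]  S*(5)=65.9721
k=4: j=0 S=58.8057 intr=33.9443 cont=33.3523 V=33.9443[EX]; j=1 S=74.0119 intr=18.7381 cont=19.7792 V=19.7792[hold]; j=2 S=93.1500 intr=0.0000 cont=8.5044 V=8.5044[hold]; j=3 S=117.2369 intr=0.0000 cont=2.3319 V=2.3319[hold]; j=4 S=147.5523 intr=0.0000 cont=0.2967 V=0.2967[hold]  S*(4)=58.8057
k=3: j=0 S=65.9721 intr=26.7779 cont=26.7023 V=26.7779[EX]; j=1 S=83.0313 intr=9.7187 cont=14.0611 V=14.0611[hold]; j=2 S=104.5018 intr=0.0000 cont=5.3888 V=5.3888[hold]; j=3 S=131.5240 intr=0.0000 cont=1.3076 V=1.3076[hold]  S*(3)=65.9721
k=2: j=0 S=74.0119 intr=18.7381 cont=20.2999 V=20.2999[hold]; j=1 S=93.1500 intr=0.0000 cont=9.6702 V=9.6702[hold]; j=2 S=117.2369 intr=0.0000 cont=3.3303 V=3.3303[hold]  S*(2)=-
k=1: j=0 S=83.0313 intr=9.7187 cont=14.8984 V=14.8984[hold]; j=1 S=104.5018 intr=0.0000 cont=6.4641 V=6.4641[hold]  S*(1)=-
k=0: j=0 S=93.1500 intr=0.0000 cont=10.6203 V=10.6203[hold]  S*(0)=-

price = 10.6203
boundary = - - - 65.9721 58.8057 65.9721 58.8057 65.9721 74.0119
tree:
10.6203
14.8984 6.4641
20.2999 9.6702 3.3303
26.7779 14.0611 5.3888 1.3076
33.9443 19.7792 8.5044 2.3319 0.2967
40.3322 26.7779 13.0112 4.0917 0.5961 0.0000
46.0262 33.9443 19.1407 7.0282 1.1978 0.0000 0.0000
51.1017 40.3322 26.7779 11.7239 2.4069 0.0000 0.0000 0.0000
55.6258 46.0262 33.9443 18.7381 4.8365 0.0000 0.0000 0.0000 0.0000
59.6585 51.1017 40.3322 26.7779 9.7187 0.0000 0.0000 0.0000 0.0000 0.0000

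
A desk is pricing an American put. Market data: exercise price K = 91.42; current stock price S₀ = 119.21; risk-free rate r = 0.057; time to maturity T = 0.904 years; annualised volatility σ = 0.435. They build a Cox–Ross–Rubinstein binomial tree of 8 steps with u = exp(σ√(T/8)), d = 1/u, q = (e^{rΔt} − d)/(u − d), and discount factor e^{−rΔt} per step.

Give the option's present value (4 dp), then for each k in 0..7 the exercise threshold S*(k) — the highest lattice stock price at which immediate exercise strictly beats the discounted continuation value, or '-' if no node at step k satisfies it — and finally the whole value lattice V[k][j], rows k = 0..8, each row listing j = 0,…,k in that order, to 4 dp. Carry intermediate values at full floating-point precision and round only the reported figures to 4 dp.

params: Δt=0.11300 u=1.15746 d=0.86396 q=0.48552 e^(-rΔt)=0.99358
t_8 payoffs: 54.4144 41.8432 25.0014 2.4382 0.0000 0.0000 0.0000 0.0000 0.0000
t_7: node(7,0) S=42.8324 payoff=48.5876 vs cont=48.0006 → 48.5876 [stop]  node(7,1) S=57.3831 payoff=34.0369 vs cont=33.4499 → 34.0369 [stop]  node(7,2) S=76.8768 payoff=14.5432 vs cont=13.9562 → 14.5432 [stop]  node(7,3) S=102.9928 payoff=0.0000 vs cont=1.2463 → 1.2463 [wait]  node(7,4) S=137.9807 payoff=0.0000 vs cont=0.0000 → 0.0000 [wait]  node(7,5) S=184.8544 payoff=0.0000 vs cont=0.0000 → 0.0000 [wait]  node(7,6) S=247.6517 payoff=0.0000 vs cont=0.0000 → 0.0000 [wait]  node(7,7) S=331.7819 payoff=0.0000 vs cont=0.0000 → 0.0000 [wait]  ⇒ S*(7)=76.8768
t_6: node(6,0) S=49.5768 payoff=41.8432 vs cont=41.2563 → 41.8432 [stop]  node(6,1) S=66.4186 payoff=25.0014 vs cont=24.4144 → 25.0014 [stop]  node(6,2) S=88.9818 payoff=2.4382 vs cont=8.0353 → 8.0353 [wait]  node(6,3) S=119.2100 payoff=0.0000 vs cont=0.6371 → 0.6371 [wait]  node(6,4) S=159.7071 payoff=0.0000 vs cont=0.0000 → 0.0000 [wait]  node(6,5) S=213.9615 payoff=0.0000 vs cont=0.0000 → 0.0000 [wait]  node(6,6) S=286.6467 payoff=0.0000 vs cont=0.0000 → 0.0000 [wait]  ⇒ S*(6)=66.4186
t_5: node(5,0) S=57.3831 payoff=34.0369 vs cont=33.4499 → 34.0369 [stop]  node(5,1) S=76.8768 payoff=14.5432 vs cont=16.6563 → 16.6563 [wait]  node(5,2) S=102.9928 payoff=0.0000 vs cont=4.4148 → 4.4148 [wait]  node(5,3) S=137.9807 payoff=0.0000 vs cont=0.3257 → 0.3257 [wait]  node(5,4) S=184.8544 payoff=0.0000 vs cont=0.0000 → 0.0000 [wait]  node(5,5) S=247.6517 payoff=0.0000 vs cont=0.0000 → 0.0000 [wait]  ⇒ S*(5)=57.3831
t_4: node(4,0) S=66.4186 payoff=25.0014 vs cont=25.4338 → 25.4338 [wait]  node(4,1) S=88.9818 payoff=2.4382 vs cont=10.6440 → 10.6440 [wait]  node(4,2) S=119.2100 payoff=0.0000 vs cont=2.4138 → 2.4138 [wait]  node(4,3) S=159.7071 payoff=0.0000 vs cont=0.1665 → 0.1665 [wait]  node(4,4) S=213.9615 payoff=0.0000 vs cont=0.0000 → 0.0000 [wait]  ⇒ S*(4)=-
t_3: node(3,0) S=76.8768 payoff=14.5432 vs cont=18.1358 → 18.1358 [wait]  node(3,1) S=102.9928 payoff=0.0000 vs cont=6.6053 → 6.6053 [wait]  node(3,2) S=137.9807 payoff=0.0000 vs cont=1.3142 → 1.3142 [wait]  node(3,3) S=184.8544 payoff=0.0000 vs cont=0.0851 → 0.0851 [wait]  ⇒ S*(3)=-
t_2: node(2,0) S=88.9818 payoff=2.4382 vs cont=12.4570 → 12.4570 [wait]  node(2,1) S=119.2100 payoff=0.0000 vs cont=4.0104 → 4.0104 [wait]  node(2,2) S=159.7071 payoff=0.0000 vs cont=0.7128 → 0.7128 [wait]  ⇒ S*(2)=-
t_1: node(1,0) S=102.9928 payoff=0.0000 vs cont=8.3023 → 8.3023 [wait]  node(1,1) S=137.9807 payoff=0.0000 vs cont=2.3939 → 2.3939 [wait]  ⇒ S*(1)=-
t_0: node(0,0) S=119.2100 payoff=0.0000 vs cont=5.3987 → 5.3987 [wait]  ⇒ S*(0)=-

price = 5.3987
boundary = - - - - - 57.3831 66.4186 76.8768
tree:
5.3987
8.3023 2.3939
12.4570 4.0104 0.7128
18.1358 6.6053 1.3142 0.0851
25.4338 10.6440 2.4138 0.1665 0.0000
34.0369 16.6563 4.4148 0.3257 0.0000 0.0000
41.8432 25.0014 8.0353 0.6371 0.0000 0.0000 0.0000
48.5876 34.0369 14.5432 1.2463 0.0000 0.0000 0.0000 0.0000
54.4144 41.8432 25.0014 2.4382 0.0000 0.0000 0.0000 0.0000 0.0000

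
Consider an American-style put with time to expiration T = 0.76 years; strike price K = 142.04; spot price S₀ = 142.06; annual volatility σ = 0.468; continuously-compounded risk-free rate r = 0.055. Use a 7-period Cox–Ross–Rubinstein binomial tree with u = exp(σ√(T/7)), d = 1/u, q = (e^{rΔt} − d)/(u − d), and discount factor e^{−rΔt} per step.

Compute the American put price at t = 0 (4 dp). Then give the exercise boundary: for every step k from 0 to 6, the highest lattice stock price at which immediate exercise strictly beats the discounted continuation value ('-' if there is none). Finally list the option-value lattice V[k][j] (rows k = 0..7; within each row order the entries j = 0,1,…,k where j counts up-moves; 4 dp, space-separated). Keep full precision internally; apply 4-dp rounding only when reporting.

Δt=0.10857  u=1.16673  d=0.85709  q=0.48087  discount=0.99405
step 7 (expiry): payoffs max(K−S,0) = 93.7704 76.3324 52.5945 20.2811 0.0000 0.0000 0.0000 0.0000
step 6: (k=6,j=0): S=56.3177, (K−S)⁺=85.7223, hold=84.8767 ⇒ V=85.7223 exercise | (k=6,j=1): S=76.6632, (K−S)⁺=65.3768, hold=64.5311 ⇒ V=65.3768 exercise | (k=6,j=2): S=104.3589, (K−S)⁺=37.6811, hold=36.8355 ⇒ V=37.6811 exercise | (k=6,j=3): S=142.0600, (K−S)⁺=0.0000, hold=10.4659 ⇒ V=10.4659 continue | (k=6,j=4): S=193.3812, (K−S)⁺=0.0000, hold=0.0000 ⇒ V=0.0000 continue | (k=6,j=5): S=263.2428, (K−S)⁺=0.0000, hold=0.0000 ⇒ V=0.0000 continue | (k=6,j=6): S=358.3430, (K−S)⁺=0.0000, hold=0.0000 ⇒ V=0.0000 continue  boundary S*=104.3589
step 5: (k=5,j=0): S=65.7076, (K−S)⁺=76.3324, hold=75.4867 ⇒ V=76.3324 exercise | (k=5,j=1): S=89.4455, (K−S)⁺=52.5945, hold=51.7489 ⇒ V=52.5945 exercise | (k=5,j=2): S=121.7589, (K−S)⁺=20.2811, hold=24.4478 ⇒ V=24.4478 continue | (k=5,j=3): S=165.7460, (K−S)⁺=0.0000, hold=5.4008 ⇒ V=5.4008 continue | (k=5,j=4): S=225.6240, (K−S)⁺=0.0000, hold=0.0000 ⇒ V=0.0000 continue | (k=5,j=5): S=307.1339, (K−S)⁺=0.0000, hold=0.0000 ⇒ V=0.0000 continue  boundary S*=89.4455
step 4: (k=4,j=0): S=76.6632, (K−S)⁺=65.3768, hold=64.5311 ⇒ V=65.3768 exercise | (k=4,j=1): S=104.3589, (K−S)⁺=37.6811, hold=38.8271 ⇒ V=38.8271 continue | (k=4,j=2): S=142.0600, (K−S)⁺=0.0000, hold=15.1977 ⇒ V=15.1977 continue | (k=4,j=3): S=193.3812, (K−S)⁺=0.0000, hold=2.7871 ⇒ V=2.7871 continue | (k=4,j=4): S=263.2428, (K−S)⁺=0.0000, hold=0.0000 ⇒ V=0.0000 continue  boundary S*=76.6632
step 3: (k=3,j=0): S=89.4455, (K−S)⁺=52.5945, hold=52.2967 ⇒ V=52.5945 exercise | (k=3,j=1): S=121.7589, (K−S)⁺=20.2811, hold=27.3010 ⇒ V=27.3010 continue | (k=3,j=2): S=165.7460, (K−S)⁺=0.0000, hold=9.1749 ⇒ V=9.1749 continue | (k=3,j=3): S=225.6240, (K−S)⁺=0.0000, hold=1.4382 ⇒ V=1.4382 continue  boundary S*=89.4455
step 2: (k=2,j=0): S=104.3589, (K−S)⁺=37.6811, hold=40.1910 ⇒ V=40.1910 continue | (k=2,j=1): S=142.0600, (K−S)⁺=0.0000, hold=18.4741 ⇒ V=18.4741 continue | (k=2,j=2): S=193.3812, (K−S)⁺=0.0000, hold=5.4221 ⇒ V=5.4221 continue  boundary S*=-
step 1: (k=1,j=0): S=121.7589, (K−S)⁺=20.2811, hold=29.5709 ⇒ V=29.5709 continue | (k=1,j=1): S=165.7460, (K−S)⁺=0.0000, hold=12.1252 ⇒ V=12.1252 continue  boundary S*=-
step 0: (k=0,j=0): S=142.0600, (K−S)⁺=0.0000, hold=21.0557 ⇒ V=21.0557 continue  boundary S*=-

price = 21.0557
boundary = - - - 89.4455 76.6632 89.4455 104.3589
tree:
21.0557
29.5709 12.1252
40.1910 18.4741 5.4221
52.5945 27.3010 9.1749 1.4382
65.3768 38.8271 15.1977 2.7871 0.0000
76.3324 52.5945 24.4478 5.4008 0.0000 0.0000
85.7223 65.3768 37.6811 10.4659 0.0000 0.0000 0.0000
93.7704 76.3324 52.5945 20.2811 0.0000 0.0000 0.0000 0.0000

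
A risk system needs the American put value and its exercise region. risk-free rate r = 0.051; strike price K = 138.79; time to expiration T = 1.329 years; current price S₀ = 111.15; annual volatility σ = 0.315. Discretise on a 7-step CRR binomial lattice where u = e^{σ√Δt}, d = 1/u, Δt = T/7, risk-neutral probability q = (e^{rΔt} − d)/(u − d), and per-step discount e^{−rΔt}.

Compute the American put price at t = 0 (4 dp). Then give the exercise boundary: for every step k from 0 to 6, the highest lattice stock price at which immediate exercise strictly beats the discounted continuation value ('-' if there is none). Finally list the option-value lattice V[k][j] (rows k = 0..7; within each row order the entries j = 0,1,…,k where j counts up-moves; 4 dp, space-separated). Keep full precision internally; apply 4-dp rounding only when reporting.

price = 31.0472
boundary = - 96.8949 84.4680 96.8949 84.4680 96.8949 111.1500
tree:
31.0472
41.8951 20.8486
54.3220 30.1112 12.0305
65.1551 41.8951 18.9626 5.3618
74.5988 54.3220 28.8521 9.4836 1.3618
82.8314 65.1551 41.8951 16.4252 2.7559 0.0000
90.0081 74.5988 54.3220 27.6400 5.5775 0.0000 0.0000
96.2645 82.8314 65.1551 41.8951 11.2877 0.0000 0.0000 0.0000

Δt=0.18986, u=1.14712, d=0.87175, q=0.50107, disc=e^(-rΔt)=0.99036
k=7 terminal: V=max(K-S,0) → 96.2645 82.8314 65.1551 41.8951 11.2877 0.0000 0.0000 0.0000
k=6: j=0 S=48.7819 intr=90.0081 cont=88.6708 V=90.0081[EX]; j=1 S=64.1912 intr=74.5988 cont=73.2614 V=74.5988[EX]; j=2 S=84.4680 intr=54.3220 cont=52.9846 V=54.3220[EX]; j=3 S=111.1500 intr=27.6400 cont=26.3026 V=27.6400[EX]; j=4 S=146.2603 intr=0.0000 cont=5.5775 V=5.5775[hold]; j=5 S=192.4614 intr=0.0000 cont=0.0000 V=0.0000[hold]; j=6 S=253.2565 intr=0.0000 cont=0.0000 V=0.0000[hold]  S*(6)=111.1500
k=5: j=0 S=55.9586 intr=82.8314 cont=81.4940 V=82.8314[EX]; j=1 S=73.6349 intr=65.1551 cont=63.8177 V=65.1551[EX]; j=2 S=96.8949 intr=41.8951 cont=40.5577 V=41.8951[EX]; j=3 S=127.5023 intr=11.2877 cont=16.4252 V=16.4252[hold]; j=4 S=167.7780 intr=0.0000 cont=2.7559 V=2.7559[hold]; j=5 S=220.7761 intr=0.0000 cont=0.0000 V=0.0000[hold]  S*(5)=96.8949
k=4: j=0 S=64.1912 intr=74.5988 cont=73.2614 V=74.5988[EX]; j=1 S=84.4680 intr=54.3220 cont=52.9846 V=54.3220[EX]; j=2 S=111.1500 intr=27.6400 cont=28.8521 V=28.8521[hold]; j=3 S=146.2603 intr=0.0000 cont=9.4836 V=9.4836[hold]; j=4 S=192.4614 intr=0.0000 cont=1.3618 V=1.3618[hold]  S*(4)=84.4680
k=3: j=0 S=73.6349 intr=65.1551 cont=63.8177 V=65.1551[EX]; j=1 S=96.8949 intr=41.8951 cont=41.1592 V=41.8951[EX]; j=2 S=127.5023 intr=11.2877 cont=18.9626 V=18.9626[hold]; j=3 S=167.7780 intr=0.0000 cont=5.3618 V=5.3618[hold]  S*(3)=96.8949
k=2: j=0 S=84.4680 intr=54.3220 cont=52.9846 V=54.3220[EX]; j=1 S=111.1500 intr=27.6400 cont=30.1112 V=30.1112[hold]; j=2 S=146.2603 intr=0.0000 cont=12.0305 V=12.0305[hold]  S*(2)=84.4680
k=1: j=0 S=96.8949 intr=41.8951 cont=41.7841 V=41.8951[EX]; j=1 S=127.5023 intr=11.2877 cont=20.8486 V=20.8486[hold]  S*(1)=96.8949
k=0: j=0 S=111.1500 intr=27.6400 cont=31.0472 V=31.0472[hold]  S*(0)=-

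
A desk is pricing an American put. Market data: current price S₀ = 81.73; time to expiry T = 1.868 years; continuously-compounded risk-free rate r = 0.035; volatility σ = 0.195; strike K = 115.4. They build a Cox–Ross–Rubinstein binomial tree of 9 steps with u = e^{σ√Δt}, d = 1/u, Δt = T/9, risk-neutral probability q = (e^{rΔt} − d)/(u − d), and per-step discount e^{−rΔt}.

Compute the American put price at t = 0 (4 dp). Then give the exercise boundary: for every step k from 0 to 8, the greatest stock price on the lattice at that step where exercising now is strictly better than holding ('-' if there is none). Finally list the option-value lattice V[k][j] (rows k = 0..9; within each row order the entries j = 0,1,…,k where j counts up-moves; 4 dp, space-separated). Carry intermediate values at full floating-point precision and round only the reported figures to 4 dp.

Δt=0.20756, u=1.09290, d=0.91499, q=0.51879, disc=e^(-rΔt)=0.99276
k=9 terminal: V=max(K-S,0) → 78.6597 71.5160 62.9832 52.7912 40.6176 26.0769 8.7090 0.0000 0.0000 0.0000
k=8: j=0 S=40.1536 intr=75.2464 cont=74.4111 V=75.2464[EX]; j=1 S=47.9611 intr=67.4389 cont=66.6037 V=67.4389[EX]; j=2 S=57.2866 intr=58.1134 cont=57.2781 V=58.1134[EX]; j=3 S=68.4254 intr=46.9746 cont=46.1393 V=46.9746[EX]; j=4 S=81.7300 intr=33.6700 cont=32.8347 V=33.6700[EX]; j=5 S=97.6216 intr=17.7784 cont=16.9432 V=17.7784[EX]; j=6 S=116.6031 intr=0.0000 cont=4.1606 V=4.1606[hold]; j=7 S=139.2753 intr=0.0000 cont=0.0000 V=0.0000[hold]; j=8 S=166.3560 intr=0.0000 cont=0.0000 V=0.0000[hold]  S*(8)=97.6216
k=7: j=0 S=43.8840 intr=71.5160 cont=70.6807 V=71.5160[EX]; j=1 S=52.4168 intr=62.9832 cont=62.1479 V=62.9832[EX]; j=2 S=62.6088 intr=52.7912 cont=51.9560 V=52.7912[EX]; j=3 S=74.7824 intr=40.6176 cont=39.7823 V=40.6176[EX]; j=4 S=89.3231 intr=26.0769 cont=25.2417 V=26.0769[EX]; j=5 S=106.6910 intr=8.7090 cont=10.6361 V=10.6361[hold]; j=6 S=127.4360 intr=0.0000 cont=1.9876 V=1.9876[hold]; j=7 S=152.2146 intr=0.0000 cont=0.0000 V=0.0000[hold]  S*(7)=89.3231
k=6: j=0 S=47.9611 intr=67.4389 cont=66.6037 V=67.4389[EX]; j=1 S=57.2866 intr=58.1134 cont=57.2781 V=58.1134[EX]; j=2 S=68.4254 intr=46.9746 cont=46.1393 V=46.9746[EX]; j=3 S=81.7300 intr=33.6700 cont=32.8347 V=33.6700[EX]; j=4 S=97.6216 intr=17.7784 cont=17.9357 V=17.9357[hold]; j=5 S=116.6031 intr=0.0000 cont=6.1049 V=6.1049[hold]; j=6 S=139.2753 intr=0.0000 cont=0.9496 V=0.9496[hold]  S*(6)=81.7300
k=5: j=0 S=52.4168 intr=62.9832 cont=62.1479 V=62.9832[EX]; j=1 S=62.6088 intr=52.7912 cont=51.9560 V=52.7912[EX]; j=2 S=74.7824 intr=40.6176 cont=39.7823 V=40.6176[EX]; j=3 S=89.3231 intr=26.0769 cont=25.3226 V=26.0769[EX]; j=4 S=106.6910 intr=8.7090 cont=11.7127 V=11.7127[hold]; j=5 S=127.4360 intr=0.0000 cont=3.4056 V=3.4056[hold]  S*(5)=89.3231
k=4: j=0 S=57.2866 intr=58.1134 cont=57.2781 V=58.1134[EX]; j=1 S=68.4254 intr=46.9746 cont=46.1393 V=46.9746[EX]; j=2 S=81.7300 intr=33.6700 cont=32.8347 V=33.6700[EX]; j=3 S=97.6216 intr=17.7784 cont=18.4901 V=18.4901[hold]; j=4 S=116.6031 intr=0.0000 cont=7.3495 V=7.3495[hold]  S*(4)=81.7300
k=3: j=0 S=62.6088 intr=52.7912 cont=51.9560 V=52.7912[EX]; j=1 S=74.7824 intr=40.6176 cont=39.7823 V=40.6176[EX]; j=2 S=89.3231 intr=26.0769 cont=25.6082 V=26.0769[EX]; j=3 S=106.6910 intr=8.7090 cont=12.6185 V=12.6185[hold]  S*(3)=89.3231
k=2: j=0 S=68.4254 intr=46.9746 cont=46.1393 V=46.9746[EX]; j=1 S=81.7300 intr=33.6700 cont=32.8347 V=33.6700[EX]; j=2 S=97.6216 intr=17.7784 cont=18.9567 V=18.9567[hold]  S*(2)=81.7300
k=1: j=0 S=74.7824 intr=40.6176 cont=39.7823 V=40.6176[EX]; j=1 S=89.3231 intr=26.0769 cont=25.8485 V=26.0769[EX]  S*(1)=89.3231
k=0: j=0 S=81.7300 intr=33.6700 cont=32.8347 V=33.6700[EX]  S*(0)=81.7300

price = 33.6700
boundary = 81.7300 89.3231 81.7300 89.3231 81.7300 89.3231 81.7300 89.3231 97.6216
tree:
33.6700
40.6176 26.0769
46.9746 33.6700 18.9567
52.7912 40.6176 26.0769 12.6185
58.1134 46.9746 33.6700 18.4901 7.3495
62.9832 52.7912 40.6176 26.0769 11.7127 3.4056
67.4389 58.1134 46.9746 33.6700 17.9357 6.1049 0.9496
71.5160 62.9832 52.7912 40.6176 26.0769 10.6361 1.9876 0.0000
75.2464 67.4389 58.1134 46.9746 33.6700 17.7784 4.1606 0.0000 0.0000
78.6597 71.5160 62.9832 52.7912 40.6176 26.0769 8.7090 0.0000 0.0000 0.0000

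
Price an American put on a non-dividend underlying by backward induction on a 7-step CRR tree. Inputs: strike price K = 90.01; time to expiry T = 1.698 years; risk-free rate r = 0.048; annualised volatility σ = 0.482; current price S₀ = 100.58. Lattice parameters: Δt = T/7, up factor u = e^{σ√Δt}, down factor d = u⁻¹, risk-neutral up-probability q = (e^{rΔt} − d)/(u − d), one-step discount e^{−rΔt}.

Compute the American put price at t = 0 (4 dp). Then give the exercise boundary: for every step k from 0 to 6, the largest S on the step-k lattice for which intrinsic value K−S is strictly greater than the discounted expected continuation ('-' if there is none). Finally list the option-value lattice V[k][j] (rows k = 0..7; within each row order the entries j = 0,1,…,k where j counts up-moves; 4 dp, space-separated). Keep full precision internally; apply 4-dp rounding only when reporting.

Δt=0.24257, u=1.26794, d=0.78868, q=0.46537, disc=e^(-rΔt)=0.98842
k=7 terminal: V=max(K-S,0) → 70.9192 59.3183 40.6680 10.6844 0.0000 0.0000 0.0000 0.0000
k=6: j=0 S=24.2060 intr=65.8040 cont=64.7621 V=65.8040[EX]; j=1 S=38.9152 intr=51.0948 cont=50.0529 V=51.0948[EX]; j=2 S=62.5627 intr=27.4473 cont=26.4054 V=27.4473[EX]; j=3 S=100.5800 intr=0.0000 cont=5.6461 V=5.6461[hold]; j=4 S=161.6993 intr=0.0000 cont=0.0000 V=0.0000[hold]; j=5 S=259.9588 intr=0.0000 cont=0.0000 V=0.0000[hold]; j=6 S=417.9275 intr=0.0000 cont=0.0000 V=0.0000[hold]  S*(6)=62.5627
k=5: j=0 S=30.6917 intr=59.3183 cont=58.2764 V=59.3183[EX]; j=1 S=49.3420 intr=40.6680 cont=39.6260 V=40.6680[EX]; j=2 S=79.3256 intr=10.6844 cont=17.1015 V=17.1015[hold]; j=3 S=127.5293 intr=0.0000 cont=2.9837 V=2.9837[hold]; j=4 S=205.0248 intr=0.0000 cont=0.0000 V=0.0000[hold]; j=5 S=329.6118 intr=0.0000 cont=0.0000 V=0.0000[hold]  S*(5)=49.3420
k=4: j=0 S=38.9152 intr=51.0948 cont=50.0529 V=51.0948[EX]; j=1 S=62.5627 intr=27.4473 cont=29.3571 V=29.3571[hold]; j=2 S=100.5800 intr=0.0000 cont=10.4096 V=10.4096[hold]; j=3 S=161.6993 intr=0.0000 cont=1.5767 V=1.5767[hold]; j=4 S=259.9588 intr=0.0000 cont=0.0000 V=0.0000[hold]  S*(4)=38.9152
k=3: j=0 S=49.3420 intr=40.6680 cont=40.5045 V=40.6680[EX]; j=1 S=79.3256 intr=10.6844 cont=20.3019 V=20.3019[hold]; j=2 S=127.5293 intr=0.0000 cont=6.2262 V=6.2262[hold]; j=3 S=205.0248 intr=0.0000 cont=0.8332 V=0.8332[hold]  S*(3)=49.3420
k=2: j=0 S=62.5627 intr=27.4473 cont=30.8292 V=30.8292[hold]; j=1 S=100.5800 intr=0.0000 cont=13.5923 V=13.5923[hold]; j=2 S=161.6993 intr=0.0000 cont=3.6734 V=3.6734[hold]  S*(2)=-
k=1: j=0 S=79.3256 intr=10.6844 cont=22.5437 V=22.5437[hold]; j=1 S=127.5293 intr=0.0000 cont=8.8725 V=8.8725[hold]  S*(1)=-
k=0: j=0 S=100.5800 intr=0.0000 cont=15.9943 V=15.9943[hold]  S*(0)=-

price = 15.9943
boundary = - - - 49.3420 38.9152 49.3420 62.5627
tree:
15.9943
22.5437 8.8725
30.8292 13.5923 3.6734
40.6680 20.3019 6.2262 0.8332
51.0948 29.3571 10.4096 1.5767 0.0000
59.3183 40.6680 17.1015 2.9837 0.0000 0.0000
65.8040 51.0948 27.4473 5.6461 0.0000 0.0000 0.0000
70.9192 59.3183 40.6680 10.6844 0.0000 0.0000 0.0000 0.0000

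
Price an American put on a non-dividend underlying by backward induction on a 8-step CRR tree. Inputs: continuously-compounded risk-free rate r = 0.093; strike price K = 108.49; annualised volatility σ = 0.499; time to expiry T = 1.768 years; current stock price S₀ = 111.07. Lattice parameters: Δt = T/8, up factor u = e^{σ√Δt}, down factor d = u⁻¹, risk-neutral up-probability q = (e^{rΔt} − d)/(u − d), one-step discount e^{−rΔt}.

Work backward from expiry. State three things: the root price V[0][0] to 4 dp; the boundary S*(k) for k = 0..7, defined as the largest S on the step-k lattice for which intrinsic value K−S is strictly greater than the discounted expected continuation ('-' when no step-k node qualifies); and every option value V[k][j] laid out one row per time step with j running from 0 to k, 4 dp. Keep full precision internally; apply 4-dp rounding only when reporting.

Δt=0.22100, u=1.26438, d=0.79090, q=0.48548, disc=e^(-rΔt)=0.97966
k=8 terminal: V=max(K-S,0) → 91.4852 81.3051 65.0306 39.0131 0.0000 0.0000 0.0000 0.0000 0.0000
k=7: j=0 S=21.5006 intr=86.9894 cont=84.7824 V=86.9894[EX]; j=1 S=34.3721 intr=74.1179 cont=71.9109 V=74.1179[EX]; j=2 S=54.9493 intr=53.5407 cont=51.3336 V=53.5407[EX]; j=3 S=87.8453 intr=20.6447 cont=19.6647 V=20.6447[EX]; j=4 S=140.4349 intr=0.0000 cont=0.0000 V=0.0000[hold]; j=5 S=224.5077 intr=0.0000 cont=0.0000 V=0.0000[hold]; j=6 S=358.9116 intr=0.0000 cont=0.0000 V=0.0000[hold]; j=7 S=573.7778 intr=0.0000 cont=0.0000 V=0.0000[hold]  S*(7)=87.8453
k=6: j=0 S=27.1849 intr=81.3051 cont=79.0981 V=81.3051[EX]; j=1 S=43.4594 intr=65.0306 cont=62.8235 V=65.0306[EX]; j=2 S=69.4769 intr=39.0131 cont=36.8061 V=39.0131[EX]; j=3 S=111.0700 intr=0.0000 cont=10.4060 V=10.4060[hold]; j=4 S=177.5632 intr=0.0000 cont=0.0000 V=0.0000[hold]; j=5 S=283.8633 intr=0.0000 cont=0.0000 V=0.0000[hold]; j=6 S=453.8012 intr=0.0000 cont=0.0000 V=0.0000[hold]  S*(6)=69.4769
k=5: j=0 S=34.3721 intr=74.1179 cont=71.9109 V=74.1179[EX]; j=1 S=54.9493 intr=53.5407 cont=51.3336 V=53.5407[EX]; j=2 S=87.8453 intr=20.6447 cont=24.6138 V=24.6138[hold]; j=3 S=140.4349 intr=0.0000 cont=5.2452 V=5.2452[hold]; j=4 S=224.5077 intr=0.0000 cont=0.0000 V=0.0000[hold]; j=5 S=358.9116 intr=0.0000 cont=0.0000 V=0.0000[hold]  S*(5)=54.9493
k=4: j=0 S=43.4594 intr=65.0306 cont=62.8235 V=65.0306[EX]; j=1 S=69.4769 intr=39.0131 cont=38.6938 V=39.0131[EX]; j=2 S=111.0700 intr=0.0000 cont=14.9013 V=14.9013[hold]; j=3 S=177.5632 intr=0.0000 cont=2.6439 V=2.6439[hold]; j=4 S=283.8633 intr=0.0000 cont=0.0000 V=0.0000[hold]  S*(4)=69.4769
k=3: j=0 S=54.9493 intr=53.5407 cont=51.3336 V=53.5407[EX]; j=1 S=87.8453 intr=20.6447 cont=26.7518 V=26.7518[hold]; j=2 S=140.4349 intr=0.0000 cont=8.7685 V=8.7685[hold]; j=3 S=224.5077 intr=0.0000 cont=1.3326 V=1.3326[hold]  S*(3)=54.9493
k=2: j=0 S=69.4769 intr=39.0131 cont=39.7106 V=39.7106[hold]; j=1 S=111.0700 intr=0.0000 cont=17.6547 V=17.6547[hold]; j=2 S=177.5632 intr=0.0000 cont=5.0536 V=5.0536[hold]  S*(2)=-
k=1: j=0 S=87.8453 intr=20.6447 cont=28.4129 V=28.4129[hold]; j=1 S=140.4349 intr=0.0000 cont=11.3024 V=11.3024[hold]  S*(1)=-
k=0: j=0 S=111.0700 intr=0.0000 cont=19.6971 V=19.6971[hold]  S*(0)=-

price = 19.6971
boundary = - - - 54.9493 69.4769 54.9493 69.4769 87.8453
tree:
19.6971
28.4129 11.3024
39.7106 17.6547 5.0536
53.5407 26.7518 8.7685 1.3326
65.0306 39.0131 14.9013 2.6439 0.0000
74.1179 53.5407 24.6138 5.2452 0.0000 0.0000
81.3051 65.0306 39.0131 10.4060 0.0000 0.0000 0.0000
86.9894 74.1179 53.5407 20.6447 0.0000 0.0000 0.0000 0.0000
91.4852 81.3051 65.0306 39.0131 0.0000 0.0000 0.0000 0.0000 0.0000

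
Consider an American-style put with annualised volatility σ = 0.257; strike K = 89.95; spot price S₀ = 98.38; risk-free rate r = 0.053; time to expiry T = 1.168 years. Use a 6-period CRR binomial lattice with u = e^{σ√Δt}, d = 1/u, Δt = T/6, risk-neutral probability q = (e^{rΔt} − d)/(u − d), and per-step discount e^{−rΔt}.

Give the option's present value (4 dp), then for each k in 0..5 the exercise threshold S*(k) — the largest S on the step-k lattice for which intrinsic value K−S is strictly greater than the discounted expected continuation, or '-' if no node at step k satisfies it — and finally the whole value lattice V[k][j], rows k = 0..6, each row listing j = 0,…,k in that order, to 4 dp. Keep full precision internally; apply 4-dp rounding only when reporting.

price = 5.1862
boundary = - - - 70.0118 62.5067 70.0118
tree:
5.1862
8.4245 2.2687
13.2348 4.1052 0.6007
19.9382 7.2455 1.2573 0.0000
27.4433 12.3458 2.6319 0.0000 0.0000
34.1440 19.9382 5.5091 0.0000 0.0000 0.0000
40.1263 27.4433 11.5319 0.0000 0.0000 0.0000 0.0000

params: Δt=0.19467 u=1.12007 d=0.89280 q=0.51731 e^(-rΔt)=0.98974
t_6 payoffs: 40.1263 27.4433 11.5319 0.0000 0.0000 0.0000 0.0000
t_5: node(5,0) S=55.8060 payoff=34.1440 vs cont=33.2207 → 34.1440 [stop]  node(5,1) S=70.0118 payoff=19.9382 vs cont=19.0149 → 19.9382 [stop]  node(5,2) S=87.8338 payoff=2.1162 vs cont=5.5091 → 5.5091 [wait]  node(5,3) S=110.1925 payoff=0.0000 vs cont=0.0000 → 0.0000 [wait]  node(5,4) S=138.2427 payoff=0.0000 vs cont=0.0000 → 0.0000 [wait]  node(5,5) S=173.4333 payoff=0.0000 vs cont=0.0000 → 0.0000 [wait]  ⇒ S*(5)=70.0118
t_4: node(4,0) S=62.5067 payoff=27.4433 vs cont=26.5201 → 27.4433 [stop]  node(4,1) S=78.4181 payoff=11.5319 vs cont=12.3458 → 12.3458 [wait]  node(4,2) S=98.3800 payoff=0.0000 vs cont=2.6319 → 2.6319 [wait]  node(4,3) S=123.4233 payoff=0.0000 vs cont=0.0000 → 0.0000 [wait]  node(4,4) S=154.8415 payoff=0.0000 vs cont=0.0000 → 0.0000 [wait]  ⇒ S*(4)=62.5067
t_3: node(3,0) S=70.0118 payoff=19.9382 vs cont=19.4316 → 19.9382 [stop]  node(3,1) S=87.8338 payoff=2.1162 vs cont=7.2455 → 7.2455 [wait]  node(3,2) S=110.1925 payoff=0.0000 vs cont=1.2573 → 1.2573 [wait]  node(3,3) S=138.2427 payoff=0.0000 vs cont=0.0000 → 0.0000 [wait]  ⇒ S*(3)=70.0118
t_2: node(2,0) S=78.4181 payoff=11.5319 vs cont=13.2348 → 13.2348 [wait]  node(2,1) S=98.3800 payoff=0.0000 vs cont=4.1052 → 4.1052 [wait]  node(2,2) S=123.4233 payoff=0.0000 vs cont=0.6007 → 0.6007 [wait]  ⇒ S*(2)=-
t_1: node(1,0) S=87.8338 payoff=2.1162 vs cont=8.4245 → 8.4245 [wait]  node(1,1) S=110.1925 payoff=0.0000 vs cont=2.2687 → 2.2687 [wait]  ⇒ S*(1)=-
t_0: node(0,0) S=98.3800 payoff=0.0000 vs cont=5.1862 → 5.1862 [wait]  ⇒ S*(0)=-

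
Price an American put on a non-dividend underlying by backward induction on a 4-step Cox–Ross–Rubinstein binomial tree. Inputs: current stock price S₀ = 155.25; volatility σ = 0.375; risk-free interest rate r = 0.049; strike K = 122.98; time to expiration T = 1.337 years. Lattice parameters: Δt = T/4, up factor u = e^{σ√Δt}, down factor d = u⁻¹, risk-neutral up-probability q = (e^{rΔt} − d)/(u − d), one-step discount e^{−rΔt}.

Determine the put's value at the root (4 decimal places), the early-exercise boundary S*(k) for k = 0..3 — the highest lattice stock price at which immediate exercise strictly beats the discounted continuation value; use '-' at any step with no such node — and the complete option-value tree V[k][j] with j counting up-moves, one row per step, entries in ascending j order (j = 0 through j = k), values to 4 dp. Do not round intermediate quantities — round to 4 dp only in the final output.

price = 9.6750
boundary = - - - 81.0143
tree:
9.6750
16.3088 2.9271
26.7132 5.7641 0.0000
41.9657 11.3508 0.0000 0.0000
57.7564 22.3522 0.0000 0.0000 0.0000

Δt=0.33425, u=1.24210, d=0.80509, q=0.48380, disc=e^(-rΔt)=0.98376
k=4 terminal: V=max(K-S,0) → 57.7564 22.3522 0.0000 0.0000 0.0000
k=3: j=0 S=81.0143 intr=41.9657 cont=39.9679 V=41.9657[EX]; j=1 S=124.9899 intr=0.0000 cont=11.3508 V=11.3508[hold]; j=2 S=192.8361 intr=0.0000 cont=0.0000 V=0.0000[hold]; j=3 S=297.5101 intr=0.0000 cont=0.0000 V=0.0000[hold]  S*(3)=81.0143
k=2: j=0 S=100.6278 intr=22.3522 cont=26.7132 V=26.7132[hold]; j=1 S=155.2500 intr=0.0000 cont=5.7641 V=5.7641[hold]; j=2 S=239.5218 intr=0.0000 cont=0.0000 V=0.0000[hold]  S*(2)=-
k=1: j=0 S=124.9899 intr=0.0000 cont=16.3088 V=16.3088[hold]; j=1 S=192.8361 intr=0.0000 cont=2.9271 V=2.9271[hold]  S*(1)=-
k=0: j=0 S=155.2500 intr=0.0000 cont=9.6750 V=9.6750[hold]  S*(0)=-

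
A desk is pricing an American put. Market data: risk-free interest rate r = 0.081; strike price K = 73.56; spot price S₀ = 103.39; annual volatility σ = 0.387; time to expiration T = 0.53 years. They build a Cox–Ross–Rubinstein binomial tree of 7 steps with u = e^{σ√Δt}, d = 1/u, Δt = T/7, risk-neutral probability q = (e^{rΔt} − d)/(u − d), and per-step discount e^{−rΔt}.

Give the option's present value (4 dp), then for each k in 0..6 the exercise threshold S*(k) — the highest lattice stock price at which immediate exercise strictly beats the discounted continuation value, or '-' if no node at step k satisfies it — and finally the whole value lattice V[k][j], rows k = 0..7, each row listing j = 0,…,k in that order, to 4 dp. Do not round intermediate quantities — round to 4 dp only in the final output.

Δt=0.07571, u=1.11236, d=0.89899, q=0.50223, disc=e^(-rΔt)=0.99389
k=7 terminal: V=max(K-S,0) → 24.4976 12.8524 0.0000 0.0000 0.0000 0.0000 0.0000 0.0000
k=6: j=0 S=54.5753 intr=18.9847 cont=18.5349 V=18.9847[EX]; j=1 S=67.5290 intr=6.0310 cont=6.3584 V=6.3584[hold]; j=2 S=83.5573 intr=0.0000 cont=0.0000 V=0.0000[hold]; j=3 S=103.3900 intr=0.0000 cont=0.0000 V=0.0000[hold]; j=4 S=127.9301 intr=0.0000 cont=0.0000 V=0.0000[hold]; j=5 S=158.2949 intr=0.0000 cont=0.0000 V=0.0000[hold]; j=6 S=195.8668 intr=0.0000 cont=0.0000 V=0.0000[hold]  S*(6)=54.5753
k=5: j=0 S=60.7076 intr=12.8524 cont=12.5660 V=12.8524[EX]; j=1 S=75.1168 intr=0.0000 cont=3.1456 V=3.1456[hold]; j=2 S=92.9462 intr=0.0000 cont=0.0000 V=0.0000[hold]; j=3 S=115.0074 intr=0.0000 cont=0.0000 V=0.0000[hold]; j=4 S=142.3049 intr=0.0000 cont=0.0000 V=0.0000[hold]; j=5 S=176.0816 intr=0.0000 cont=0.0000 V=0.0000[hold]  S*(5)=60.7076
k=4: j=0 S=67.5290 intr=6.0310 cont=7.9286 V=7.9286[hold]; j=1 S=83.5573 intr=0.0000 cont=1.5562 V=1.5562[hold]; j=2 S=103.3900 intr=0.0000 cont=0.0000 V=0.0000[hold]; j=3 S=127.9301 intr=0.0000 cont=0.0000 V=0.0000[hold]; j=4 S=158.2949 intr=0.0000 cont=0.0000 V=0.0000[hold]  S*(4)=-
k=3: j=0 S=75.1168 intr=0.0000 cont=4.6992 V=4.6992[hold]; j=1 S=92.9462 intr=0.0000 cont=0.7699 V=0.7699[hold]; j=2 S=115.0074 intr=0.0000 cont=0.0000 V=0.0000[hold]; j=3 S=142.3049 intr=0.0000 cont=0.0000 V=0.0000[hold]  S*(3)=-
k=2: j=0 S=83.5573 intr=0.0000 cont=2.7091 V=2.7091[hold]; j=1 S=103.3900 intr=0.0000 cont=0.3809 V=0.3809[hold]; j=2 S=127.9301 intr=0.0000 cont=0.0000 V=0.0000[hold]  S*(2)=-
k=1: j=0 S=92.9462 intr=0.0000 cont=1.5304 V=1.5304[hold]; j=1 S=115.0074 intr=0.0000 cont=0.1884 V=0.1884[hold]  S*(1)=-
k=0: j=0 S=103.3900 intr=0.0000 cont=0.8512 V=0.8512[hold]  S*(0)=-

price = 0.8512
boundary = - - - - - 60.7076 54.5753
tree:
0.8512
1.5304 0.1884
2.7091 0.3809 0.0000
4.6992 0.7699 0.0000 0.0000
7.9286 1.5562 0.0000 0.0000 0.0000
12.8524 3.1456 0.0000 0.0000 0.0000 0.0000
18.9847 6.3584 0.0000 0.0000 0.0000 0.0000 0.0000
24.4976 12.8524 0.0000 0.0000 0.0000 0.0000 0.0000 0.0000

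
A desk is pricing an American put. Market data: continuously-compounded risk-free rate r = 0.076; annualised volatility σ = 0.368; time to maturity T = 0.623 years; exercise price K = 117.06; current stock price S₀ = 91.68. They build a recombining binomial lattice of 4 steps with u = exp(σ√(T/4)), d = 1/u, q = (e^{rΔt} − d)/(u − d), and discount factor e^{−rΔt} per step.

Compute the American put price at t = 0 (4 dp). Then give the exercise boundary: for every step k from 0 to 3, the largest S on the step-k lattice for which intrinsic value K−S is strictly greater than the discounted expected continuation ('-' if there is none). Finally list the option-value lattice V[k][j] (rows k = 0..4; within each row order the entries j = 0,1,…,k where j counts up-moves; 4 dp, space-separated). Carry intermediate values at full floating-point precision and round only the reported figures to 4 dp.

price = 26.2010
boundary = - 79.2869 91.6800 79.2869
tree:
26.2010
37.7731 15.4585
48.4910 25.3800 6.0829
57.7600 37.7731 12.4251 0.0000
65.7761 48.4910 25.3800 0.0000 0.0000

Δt=0.15575, u=1.15631, d=0.86482, q=0.50461, disc=e^(-rΔt)=0.98823
k=4 terminal: V=max(K-S,0) → 65.7761 48.4910 25.3800 0.0000 0.0000
k=3: j=0 S=59.3000 intr=57.7600 cont=56.3826 V=57.7600[EX]; j=1 S=79.2869 intr=37.7731 cont=36.3957 V=37.7731[EX]; j=2 S=106.0103 intr=11.0497 cont=12.4251 V=12.4251[hold]; j=3 S=141.7408 intr=0.0000 cont=0.0000 V=0.0000[hold]  S*(3)=79.2869
k=2: j=0 S=68.5690 intr=48.4910 cont=47.1135 V=48.4910[EX]; j=1 S=91.6800 intr=25.3800 cont=24.6884 V=25.3800[EX]; j=2 S=122.5805 intr=0.0000 cont=6.0829 V=6.0829[hold]  S*(2)=91.6800
k=1: j=0 S=79.2869 intr=37.7731 cont=36.3957 V=37.7731[EX]; j=1 S=106.0103 intr=11.0497 cont=15.4585 V=15.4585[hold]  S*(1)=79.2869
k=0: j=0 S=91.6800 intr=25.3800 cont=26.2010 V=26.2010[hold]  S*(0)=-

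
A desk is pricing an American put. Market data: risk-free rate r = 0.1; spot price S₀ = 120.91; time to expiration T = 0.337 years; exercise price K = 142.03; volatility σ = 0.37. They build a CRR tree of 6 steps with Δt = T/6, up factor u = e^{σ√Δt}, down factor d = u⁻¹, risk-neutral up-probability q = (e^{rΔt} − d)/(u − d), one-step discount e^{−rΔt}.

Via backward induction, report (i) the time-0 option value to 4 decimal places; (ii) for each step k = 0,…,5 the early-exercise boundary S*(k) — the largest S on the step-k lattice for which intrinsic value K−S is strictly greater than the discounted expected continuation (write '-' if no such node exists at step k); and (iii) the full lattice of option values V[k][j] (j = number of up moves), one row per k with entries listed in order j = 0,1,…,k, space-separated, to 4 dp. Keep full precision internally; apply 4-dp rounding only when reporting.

price = 22.5307
boundary = - 110.7592 101.4606 110.7592 120.9100 110.7592
tree:
22.5307
31.2708 14.3877
40.5694 21.7401 7.4873
49.0874 31.2708 12.8294 2.4407
56.8903 40.5694 21.1200 5.0108 0.0000
64.0381 49.0874 31.2708 10.2873 0.0000 0.0000
70.5858 56.8903 40.5694 21.1200 0.0000 0.0000 0.0000

params: Δt=0.05617 u=1.09165 d=0.91605 q=0.51017 e^(-rΔt)=0.99440
t_6 payoffs: 70.5858 56.8903 40.5694 21.1200 0.0000 0.0000 0.0000
t_5: node(5,0) S=77.9919 payoff=64.0381 vs cont=63.2426 → 64.0381 [stop]  node(5,1) S=92.9426 payoff=49.0874 vs cont=48.2919 → 49.0874 [stop]  node(5,2) S=110.7592 payoff=31.2708 vs cont=30.4753 → 31.2708 [stop]  node(5,3) S=131.9911 payoff=10.0389 vs cont=10.2873 → 10.2873 [wait]  node(5,4) S=157.2931 payoff=0.0000 vs cont=0.0000 → 0.0000 [wait]  node(5,5) S=187.4454 payoff=0.0000 vs cont=0.0000 → 0.0000 [wait]  ⇒ S*(5)=110.7592
t_4: node(4,0) S=85.1397 payoff=56.8903 vs cont=56.0948 → 56.8903 [stop]  node(4,1) S=101.4606 payoff=40.5694 vs cont=39.7739 → 40.5694 [stop]  node(4,2) S=120.9100 payoff=21.1200 vs cont=20.4505 → 21.1200 [stop]  node(4,3) S=144.0878 payoff=0.0000 vs cont=5.0108 → 5.0108 [wait]  node(4,4) S=171.7087 payoff=0.0000 vs cont=0.0000 → 0.0000 [wait]  ⇒ S*(4)=120.9100
t_3: node(3,0) S=92.9426 payoff=49.0874 vs cont=48.2919 → 49.0874 [stop]  node(3,1) S=110.7592 payoff=31.2708 vs cont=30.4753 → 31.2708 [stop]  node(3,2) S=131.9911 payoff=10.0389 vs cont=12.8294 → 12.8294 [wait]  node(3,3) S=157.2931 payoff=0.0000 vs cont=2.4407 → 2.4407 [wait]  ⇒ S*(3)=110.7592
t_2: node(2,0) S=101.4606 payoff=40.5694 vs cont=39.7739 → 40.5694 [stop]  node(2,1) S=120.9100 payoff=21.1200 vs cont=21.7401 → 21.7401 [wait]  node(2,2) S=144.0878 payoff=0.0000 vs cont=7.4873 → 7.4873 [wait]  ⇒ S*(2)=101.4606
t_1: node(1,0) S=110.7592 payoff=31.2708 vs cont=30.7899 → 31.2708 [stop]  node(1,1) S=131.9911 payoff=10.0389 vs cont=14.3877 → 14.3877 [wait]  ⇒ S*(1)=110.7592
t_0: node(0,0) S=120.9100 payoff=21.1200 vs cont=22.5307 → 22.5307 [wait]  ⇒ S*(0)=-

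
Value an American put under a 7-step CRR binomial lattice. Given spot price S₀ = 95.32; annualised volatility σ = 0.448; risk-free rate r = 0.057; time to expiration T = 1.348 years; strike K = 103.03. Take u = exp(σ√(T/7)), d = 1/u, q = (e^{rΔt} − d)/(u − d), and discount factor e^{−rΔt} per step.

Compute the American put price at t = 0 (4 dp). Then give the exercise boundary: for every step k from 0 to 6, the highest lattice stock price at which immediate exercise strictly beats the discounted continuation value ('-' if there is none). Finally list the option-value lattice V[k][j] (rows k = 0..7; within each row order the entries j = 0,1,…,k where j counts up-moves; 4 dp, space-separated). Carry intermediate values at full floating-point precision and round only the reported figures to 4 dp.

price = 21.0430
boundary = - - - 52.8497 64.3314 52.8497 64.3314
tree:
21.0430
29.1539 12.7022
39.0137 19.0972 6.0365
50.1803 27.7622 10.1087 1.7447
59.6127 38.6986 16.5020 3.3850 0.0000
67.3617 50.1803 25.9814 6.5675 0.0000 0.0000
73.7277 59.6127 38.6986 12.7423 0.0000 0.0000 0.0000
78.9575 67.3617 50.1803 24.7225 0.0000 0.0000 0.0000 0.0000

Δt=0.19257, u=1.21725, d=0.82152, q=0.47890, disc=e^(-rΔt)=0.98908
k=7 terminal: V=max(K-S,0) → 78.9575 67.3617 50.1803 24.7225 0.0000 0.0000 0.0000 0.0000
k=6: j=0 S=29.3023 intr=73.7277 cont=72.6030 V=73.7277[EX]; j=1 S=43.4173 intr=59.6127 cont=58.4880 V=59.6127[EX]; j=2 S=64.3314 intr=38.6986 cont=37.5738 V=38.6986[EX]; j=3 S=95.3200 intr=7.7100 cont=12.7423 V=12.7423[hold]; j=4 S=141.2358 intr=0.0000 cont=0.0000 V=0.0000[hold]; j=5 S=209.2694 intr=0.0000 cont=0.0000 V=0.0000[hold]; j=6 S=310.0748 intr=0.0000 cont=0.0000 V=0.0000[hold]  S*(6)=64.3314
k=5: j=0 S=35.6683 intr=67.3617 cont=66.2370 V=67.3617[EX]; j=1 S=52.8497 intr=50.1803 cont=49.0555 V=50.1803[EX]; j=2 S=78.3075 intr=24.7225 cont=25.9814 V=25.9814[hold]; j=3 S=116.0284 intr=0.0000 cont=6.5675 V=6.5675[hold]; j=4 S=171.9196 intr=0.0000 cont=0.0000 V=0.0000[hold]; j=5 S=254.7335 intr=0.0000 cont=0.0000 V=0.0000[hold]  S*(5)=52.8497
k=4: j=0 S=43.4173 intr=59.6127 cont=58.4880 V=59.6127[EX]; j=1 S=64.3314 intr=38.6986 cont=38.1701 V=38.6986[EX]; j=2 S=95.3200 intr=7.7100 cont=16.5020 V=16.5020[hold]; j=3 S=141.2358 intr=0.0000 cont=3.3850 V=3.3850[hold]; j=4 S=209.2694 intr=0.0000 cont=0.0000 V=0.0000[hold]  S*(4)=64.3314
k=3: j=0 S=52.8497 intr=50.1803 cont=49.0555 V=50.1803[EX]; j=1 S=78.3075 intr=24.7225 cont=27.7622 V=27.7622[hold]; j=2 S=116.0284 intr=0.0000 cont=10.1087 V=10.1087[hold]; j=3 S=171.9196 intr=0.0000 cont=1.7447 V=1.7447[hold]  S*(3)=52.8497
k=2: j=0 S=64.3314 intr=38.6986 cont=39.0137 V=39.0137[hold]; j=1 S=95.3200 intr=7.7100 cont=19.0972 V=19.0972[hold]; j=2 S=141.2358 intr=0.0000 cont=6.0365 V=6.0365[hold]  S*(2)=-
k=1: j=0 S=78.3075 intr=24.7225 cont=29.1539 V=29.1539[hold]; j=1 S=116.0284 intr=0.0000 cont=12.7022 V=12.7022[hold]  S*(1)=-
k=0: j=0 S=95.3200 intr=7.7100 cont=21.0430 V=21.0430[hold]  S*(0)=-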